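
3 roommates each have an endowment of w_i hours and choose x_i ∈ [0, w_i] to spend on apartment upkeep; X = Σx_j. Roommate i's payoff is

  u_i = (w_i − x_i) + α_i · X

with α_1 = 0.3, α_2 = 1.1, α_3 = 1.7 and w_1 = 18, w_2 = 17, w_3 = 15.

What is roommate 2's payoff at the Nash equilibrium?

∂u_i/∂x_i = α_i − 1, so roommate i contributes w_i if α_i > 1, else 0.
α_i > 1 for i ∈ {2, 3}; NE contributions (0, 17, 15), X = 32.
u_2 = (17 − 17) + 1.1·32 = 35.2.

35.2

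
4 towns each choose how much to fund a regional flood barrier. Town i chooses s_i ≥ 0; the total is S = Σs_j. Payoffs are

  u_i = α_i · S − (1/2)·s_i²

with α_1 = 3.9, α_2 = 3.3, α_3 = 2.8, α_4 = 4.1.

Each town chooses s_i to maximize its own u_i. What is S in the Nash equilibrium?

14.1

Town i's FOC: ∂u_i/∂s_i = α_i − s_i = 0, so s_i* = α_i.
NE contributions = (3.9, 3.3, 2.8, 4.1); S = 14.1.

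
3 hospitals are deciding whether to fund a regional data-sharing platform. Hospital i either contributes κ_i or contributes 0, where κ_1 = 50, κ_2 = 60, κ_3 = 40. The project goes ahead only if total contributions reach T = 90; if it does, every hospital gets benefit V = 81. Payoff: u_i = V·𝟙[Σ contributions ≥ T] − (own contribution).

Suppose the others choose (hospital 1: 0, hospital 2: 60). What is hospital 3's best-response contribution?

Others' total = 60. Contributing 40 brings total to 100 ≥ 90: gain V − κ_3 = 41.
Best response: 40.

40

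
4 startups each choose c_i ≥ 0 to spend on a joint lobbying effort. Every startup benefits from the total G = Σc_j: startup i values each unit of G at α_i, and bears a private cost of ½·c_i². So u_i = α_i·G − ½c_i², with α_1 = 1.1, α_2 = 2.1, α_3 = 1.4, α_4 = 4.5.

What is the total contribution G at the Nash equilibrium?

9.1

Startup i's FOC: ∂u_i/∂c_i = α_i − c_i = 0, so c_i* = α_i.
NE contributions = (1.1, 2.1, 1.4, 4.5); G = 9.1.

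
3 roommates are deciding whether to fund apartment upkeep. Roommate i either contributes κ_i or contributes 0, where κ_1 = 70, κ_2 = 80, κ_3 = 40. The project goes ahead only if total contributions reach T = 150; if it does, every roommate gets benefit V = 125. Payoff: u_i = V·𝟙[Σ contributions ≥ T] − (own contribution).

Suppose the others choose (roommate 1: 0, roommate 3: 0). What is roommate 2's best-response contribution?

Others' total = 0. Even contributing 80 gives 80 < 150: no benefit either way.
Best response: 0.

0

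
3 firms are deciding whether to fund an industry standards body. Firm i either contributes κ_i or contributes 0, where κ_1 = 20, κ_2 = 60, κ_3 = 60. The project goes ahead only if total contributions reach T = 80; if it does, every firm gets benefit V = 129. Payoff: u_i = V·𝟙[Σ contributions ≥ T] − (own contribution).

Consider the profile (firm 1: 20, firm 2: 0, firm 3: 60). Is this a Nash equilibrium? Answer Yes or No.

Total = 80 ≥ 80: provided.
Firm 1 (pledges 20, payoff 109): dropping to 0 → total 60, payoff 0. No gain.
Firm 2 (pledges 0, payoff 129): pledging 60 → total 140, payoff 69. No gain.
Firm 3 (pledges 60, payoff 69): dropping to 0 → total 20, payoff 0. No gain.

Yes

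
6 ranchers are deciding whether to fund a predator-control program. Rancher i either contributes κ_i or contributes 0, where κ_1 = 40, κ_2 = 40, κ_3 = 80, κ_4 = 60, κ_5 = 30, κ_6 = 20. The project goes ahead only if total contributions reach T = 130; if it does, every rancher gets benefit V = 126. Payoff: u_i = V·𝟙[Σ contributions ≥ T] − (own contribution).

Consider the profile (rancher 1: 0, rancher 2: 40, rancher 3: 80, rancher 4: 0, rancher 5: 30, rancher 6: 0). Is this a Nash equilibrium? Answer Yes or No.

Total = 150 ≥ 130: provided.
Rancher 1 (pledges 0, payoff 126): pledging 40 → total 190, payoff 86. No gain.
Rancher 2 (pledges 40, payoff 86): dropping to 0 → total 110, payoff 0. No gain.
Rancher 3 (pledges 80, payoff 46): dropping to 0 → total 70, payoff 0. No gain.
Rancher 4 (pledges 0, payoff 126): pledging 60 → total 210, payoff 66. No gain.
Rancher 5 (pledges 30, payoff 96): dropping to 0 → total 120, payoff 0. No gain.
Rancher 6 (pledges 0, payoff 126): pledging 20 → total 170, payoff 106. No gain.

Yes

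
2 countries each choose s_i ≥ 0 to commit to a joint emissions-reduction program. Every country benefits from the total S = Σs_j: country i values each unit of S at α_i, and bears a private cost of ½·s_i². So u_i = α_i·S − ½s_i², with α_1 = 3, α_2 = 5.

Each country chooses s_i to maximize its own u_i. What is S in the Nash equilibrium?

Country i's FOC: ∂u_i/∂s_i = α_i − s_i = 0, so s_i* = α_i.
NE contributions = (3, 5); S = 8.

8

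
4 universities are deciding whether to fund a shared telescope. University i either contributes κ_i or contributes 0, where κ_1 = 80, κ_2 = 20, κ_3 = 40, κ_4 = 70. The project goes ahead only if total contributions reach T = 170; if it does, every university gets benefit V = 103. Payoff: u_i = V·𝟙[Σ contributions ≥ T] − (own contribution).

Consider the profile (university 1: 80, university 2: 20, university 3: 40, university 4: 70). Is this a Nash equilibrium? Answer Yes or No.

No

Total = 210 ≥ 170: provided.
University 1 (pledges 80, payoff 23): dropping to 0 → total 130, payoff 0. No gain.
University 2 (pledges 20, payoff 83): dropping to 0 → total 190, payoff 103. Profitable deviation.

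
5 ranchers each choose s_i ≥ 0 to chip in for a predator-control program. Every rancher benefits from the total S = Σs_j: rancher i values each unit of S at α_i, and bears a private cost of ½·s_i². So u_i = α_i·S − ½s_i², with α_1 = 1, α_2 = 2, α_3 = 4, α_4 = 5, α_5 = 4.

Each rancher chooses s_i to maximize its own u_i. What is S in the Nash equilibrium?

16

Rancher i's FOC: ∂u_i/∂s_i = α_i − s_i = 0, so s_i* = α_i.
NE contributions = (1, 2, 4, 5, 4); S = 16.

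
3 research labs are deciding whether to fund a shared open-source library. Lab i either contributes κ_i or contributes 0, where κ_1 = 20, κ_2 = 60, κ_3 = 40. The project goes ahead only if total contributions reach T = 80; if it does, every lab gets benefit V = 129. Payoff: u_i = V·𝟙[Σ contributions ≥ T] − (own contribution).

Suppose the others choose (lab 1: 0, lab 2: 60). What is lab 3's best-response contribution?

Others' total = 60. Contributing 40 brings total to 100 ≥ 80: gain V − κ_3 = 89.
Best response: 40.

40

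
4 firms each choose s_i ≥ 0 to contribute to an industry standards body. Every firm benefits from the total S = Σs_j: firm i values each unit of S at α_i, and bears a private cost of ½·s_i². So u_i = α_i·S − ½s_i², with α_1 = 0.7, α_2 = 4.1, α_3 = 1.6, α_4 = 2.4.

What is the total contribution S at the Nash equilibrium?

Firm i's FOC: ∂u_i/∂s_i = α_i − s_i = 0, so s_i* = α_i.
NE contributions = (0.7, 4.1, 1.6, 2.4); S = 8.8.

8.8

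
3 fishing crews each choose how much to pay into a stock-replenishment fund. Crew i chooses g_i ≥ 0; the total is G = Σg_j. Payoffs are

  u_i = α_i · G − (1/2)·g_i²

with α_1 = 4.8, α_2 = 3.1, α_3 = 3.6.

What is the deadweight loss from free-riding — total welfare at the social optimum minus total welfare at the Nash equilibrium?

Crew i's FOC: ∂u_i/∂g_i = α_i − g_i = 0, so g_i* = α_i.
NE contributions = (4.8, 3.1, 3.6); G = 11.5.
W^NE = (Σα)·G − ½Σα_i² = 11.5² − ½·45.61 = 109.445.
Planner sets g_i = Σα_j = 11.5 for every i, so G^SO = 3·11.5 = 34.5.
W^SO = (Σα)·G^SO − ½·3·(Σα)² = (3/2)·11.5² = 198.375.
Deadweight loss = W^SO − W^NE = 88.93.

88.93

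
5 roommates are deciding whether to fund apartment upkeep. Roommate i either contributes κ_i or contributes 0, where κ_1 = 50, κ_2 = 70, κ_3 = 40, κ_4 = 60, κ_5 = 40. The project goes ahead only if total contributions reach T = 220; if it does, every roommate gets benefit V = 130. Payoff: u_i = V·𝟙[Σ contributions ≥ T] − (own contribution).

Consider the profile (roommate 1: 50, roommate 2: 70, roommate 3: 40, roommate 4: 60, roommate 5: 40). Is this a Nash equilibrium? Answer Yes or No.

Total = 260 ≥ 220: provided.
Roommate 1 (pledges 50, payoff 80): dropping to 0 → total 210, payoff 0. No gain.
Roommate 2 (pledges 70, payoff 60): dropping to 0 → total 190, payoff 0. No gain.
Roommate 3 (pledges 40, payoff 90): dropping to 0 → total 220, payoff 130. Profitable deviation.

No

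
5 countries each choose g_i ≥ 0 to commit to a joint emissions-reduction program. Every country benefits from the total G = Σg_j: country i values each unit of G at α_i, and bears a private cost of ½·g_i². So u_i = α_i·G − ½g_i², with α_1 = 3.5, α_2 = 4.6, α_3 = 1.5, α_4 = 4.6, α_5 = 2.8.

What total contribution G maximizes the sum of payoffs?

Planner FOC: ∂(Σu_j)/∂g_i = (Σα_j) − g_i = 0, so g_i^SO = Σα_j = 17 for every i; G^SO = 85.

85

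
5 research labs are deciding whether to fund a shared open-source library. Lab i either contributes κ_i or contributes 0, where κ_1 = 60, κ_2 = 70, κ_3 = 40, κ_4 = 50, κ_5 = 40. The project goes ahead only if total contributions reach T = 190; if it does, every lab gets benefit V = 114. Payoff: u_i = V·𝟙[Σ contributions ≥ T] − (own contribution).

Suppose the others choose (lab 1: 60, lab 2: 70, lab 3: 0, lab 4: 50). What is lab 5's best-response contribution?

40

Others' total = 180. Contributing 40 brings total to 220 ≥ 190: gain V − κ_5 = 74.
Best response: 40.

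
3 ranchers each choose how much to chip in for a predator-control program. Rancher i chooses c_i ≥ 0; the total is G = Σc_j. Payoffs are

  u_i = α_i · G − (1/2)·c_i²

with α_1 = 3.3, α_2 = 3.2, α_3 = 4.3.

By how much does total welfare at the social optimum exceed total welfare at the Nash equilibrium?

Rancher i's FOC: ∂u_i/∂c_i = α_i − c_i = 0, so c_i* = α_i.
NE contributions = (3.3, 3.2, 4.3); G = 10.8.
W^NE = (Σα)·G − ½Σα_i² = 10.8² − ½·39.62 = 96.83.
Planner sets c_i = Σα_j = 10.8 for every i, so G^SO = 3·10.8 = 32.4.
W^SO = (Σα)·G^SO − ½·3·(Σα)² = (3/2)·10.8² = 174.96.
Deadweight loss = W^SO − W^NE = 78.13.

78.13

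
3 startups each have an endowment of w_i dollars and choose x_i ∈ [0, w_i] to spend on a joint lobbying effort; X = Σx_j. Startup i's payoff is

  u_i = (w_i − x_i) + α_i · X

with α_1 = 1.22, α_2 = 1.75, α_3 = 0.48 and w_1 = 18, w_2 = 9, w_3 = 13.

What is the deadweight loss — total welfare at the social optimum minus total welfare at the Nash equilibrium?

∂u_i/∂x_i = α_i − 1, so startup i contributes w_i if α_i > 1, else 0.
α_i > 1 for i ∈ {1, 2}; NE contributions (18, 9, 0), X = 27.
W^NE = Σw_i − X^NE + (Σα_i)·X^NE = 40 + 2.45·27 = 106.15.
Planner: ∂(Σu_j)/∂x_i = Σα_j − 1 = 2.45 > 0, so everyone contributes w_i; X^SO = 40, W^SO = 40 + 2.45·40 = 138.
Deadweight loss = 31.85.

31.85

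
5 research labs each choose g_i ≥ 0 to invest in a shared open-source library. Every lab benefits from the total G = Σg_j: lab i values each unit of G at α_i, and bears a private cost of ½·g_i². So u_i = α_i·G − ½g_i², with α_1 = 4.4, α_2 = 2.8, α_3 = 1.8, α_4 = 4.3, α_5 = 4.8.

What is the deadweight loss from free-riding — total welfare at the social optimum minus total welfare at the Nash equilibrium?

Lab i's FOC: ∂u_i/∂g_i = α_i − g_i = 0, so g_i* = α_i.
NE contributions = (4.4, 2.8, 1.8, 4.3, 4.8); G = 18.1.
W^NE = (Σα)·G − ½Σα_i² = 18.1² − ½·71.97 = 291.625.
Planner sets g_i = Σα_j = 18.1 for every i, so G^SO = 5·18.1 = 90.5.
W^SO = (Σα)·G^SO − ½·5·(Σα)² = (5/2)·18.1² = 819.025.
Deadweight loss = W^SO − W^NE = 527.4.

527.4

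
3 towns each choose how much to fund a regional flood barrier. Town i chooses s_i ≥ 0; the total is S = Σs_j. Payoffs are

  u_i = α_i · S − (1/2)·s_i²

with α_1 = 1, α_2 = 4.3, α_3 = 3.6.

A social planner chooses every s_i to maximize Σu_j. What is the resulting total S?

26.7

Planner FOC: ∂(Σu_j)/∂s_i = (Σα_j) − s_i = 0, so s_i^SO = Σα_j = 8.9 for every i; S^SO = 26.7.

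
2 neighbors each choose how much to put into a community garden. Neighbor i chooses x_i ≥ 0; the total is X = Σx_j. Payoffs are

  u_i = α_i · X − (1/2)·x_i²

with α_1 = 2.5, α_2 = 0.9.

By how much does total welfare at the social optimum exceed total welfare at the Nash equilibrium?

Neighbor i's FOC: ∂u_i/∂x_i = α_i − x_i = 0, so x_i* = α_i.
NE contributions = (2.5, 0.9); X = 3.4.
W^NE = (Σα)·X − ½Σα_i² = 3.4² − ½·7.06 = 8.03.
Planner sets x_i = Σα_j = 3.4 for every i, so X^SO = 2·3.4 = 6.8.
W^SO = (Σα)·X^SO − ½·2·(Σα)² = (2/2)·3.4² = 11.56.
Deadweight loss = W^SO − W^NE = 3.53.

3.53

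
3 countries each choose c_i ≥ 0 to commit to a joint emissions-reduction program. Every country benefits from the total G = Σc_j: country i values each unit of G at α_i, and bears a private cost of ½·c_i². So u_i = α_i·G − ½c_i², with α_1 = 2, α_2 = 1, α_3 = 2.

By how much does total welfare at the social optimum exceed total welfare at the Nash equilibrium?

17

Country i's FOC: ∂u_i/∂c_i = α_i − c_i = 0, so c_i* = α_i.
NE contributions = (2, 1, 2); G = 5.
W^NE = (Σα)·G − ½Σα_i² = 5² − ½·9 = 20.5.
Planner sets c_i = Σα_j = 5 for every i, so G^SO = 3·5 = 15.
W^SO = (Σα)·G^SO − ½·3·(Σα)² = (3/2)·5² = 37.5.
Deadweight loss = W^SO − W^NE = 17.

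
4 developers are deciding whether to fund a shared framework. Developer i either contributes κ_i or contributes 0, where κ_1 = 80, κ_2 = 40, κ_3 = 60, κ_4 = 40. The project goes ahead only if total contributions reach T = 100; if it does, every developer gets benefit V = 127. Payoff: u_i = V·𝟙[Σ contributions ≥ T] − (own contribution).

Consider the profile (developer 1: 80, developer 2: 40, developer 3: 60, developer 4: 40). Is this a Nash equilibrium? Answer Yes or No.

No

Total = 220 ≥ 100: provided.
Developer 1 (pledges 80, payoff 47): dropping to 0 → total 140, payoff 127. Profitable deviation.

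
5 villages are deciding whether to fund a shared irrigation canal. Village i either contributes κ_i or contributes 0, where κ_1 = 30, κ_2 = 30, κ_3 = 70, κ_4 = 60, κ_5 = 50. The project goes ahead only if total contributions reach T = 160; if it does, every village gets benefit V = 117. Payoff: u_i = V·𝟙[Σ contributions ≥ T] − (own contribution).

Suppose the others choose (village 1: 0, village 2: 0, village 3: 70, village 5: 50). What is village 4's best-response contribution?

60

Others' total = 120. Contributing 60 brings total to 180 ≥ 160: gain V − κ_4 = 57.
Best response: 60.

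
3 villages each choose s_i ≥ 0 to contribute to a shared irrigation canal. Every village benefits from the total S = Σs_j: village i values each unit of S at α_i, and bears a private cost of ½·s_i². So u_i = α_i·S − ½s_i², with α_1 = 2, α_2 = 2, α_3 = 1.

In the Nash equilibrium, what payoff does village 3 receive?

Village i's FOC: ∂u_i/∂s_i = α_i − s_i = 0, so s_i* = α_i.
NE contributions = (2, 2, 1); S = 5.
u_3 = α_3·S − ½·(s_3)² = 1·5 − ½·1² = 4.5.

4.5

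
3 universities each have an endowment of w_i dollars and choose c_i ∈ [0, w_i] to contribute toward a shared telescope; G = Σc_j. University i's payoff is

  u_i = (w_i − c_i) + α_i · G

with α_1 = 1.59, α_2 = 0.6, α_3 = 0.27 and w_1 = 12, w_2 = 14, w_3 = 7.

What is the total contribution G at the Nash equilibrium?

∂u_i/∂c_i = α_i − 1, so university i contributes w_i if α_i > 1, else 0.
α_i > 1 for i ∈ {1}; NE contributions (12, 0, 0), G = 12.

12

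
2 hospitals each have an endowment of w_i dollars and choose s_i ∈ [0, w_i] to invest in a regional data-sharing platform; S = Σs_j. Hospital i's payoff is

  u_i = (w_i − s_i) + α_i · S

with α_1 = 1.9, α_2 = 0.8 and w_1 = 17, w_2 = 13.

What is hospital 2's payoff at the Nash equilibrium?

∂u_i/∂s_i = α_i − 1, so hospital i contributes w_i if α_i > 1, else 0.
α_i > 1 for i ∈ {1}; NE contributions (17, 0), S = 17.
u_2 = (13 − 0) + 0.8·17 = 26.6.

26.6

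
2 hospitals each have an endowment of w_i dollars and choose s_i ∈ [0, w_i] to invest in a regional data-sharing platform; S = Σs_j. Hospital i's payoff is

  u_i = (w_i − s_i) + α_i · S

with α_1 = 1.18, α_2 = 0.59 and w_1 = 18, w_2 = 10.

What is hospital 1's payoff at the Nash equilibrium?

21.24

∂u_i/∂s_i = α_i − 1, so hospital i contributes w_i if α_i > 1, else 0.
α_i > 1 for i ∈ {1}; NE contributions (18, 0), S = 18.
u_1 = (18 − 18) + 1.18·18 = 21.24.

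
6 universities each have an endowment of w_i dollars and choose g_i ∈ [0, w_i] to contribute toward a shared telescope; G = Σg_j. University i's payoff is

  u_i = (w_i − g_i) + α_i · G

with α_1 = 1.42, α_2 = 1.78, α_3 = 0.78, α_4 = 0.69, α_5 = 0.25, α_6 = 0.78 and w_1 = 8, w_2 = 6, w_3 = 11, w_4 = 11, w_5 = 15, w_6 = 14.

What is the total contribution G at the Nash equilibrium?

14

∂u_i/∂g_i = α_i − 1, so university i contributes w_i if α_i > 1, else 0.
α_i > 1 for i ∈ {1, 2}; NE contributions (8, 6, 0, 0, 0, 0), G = 14.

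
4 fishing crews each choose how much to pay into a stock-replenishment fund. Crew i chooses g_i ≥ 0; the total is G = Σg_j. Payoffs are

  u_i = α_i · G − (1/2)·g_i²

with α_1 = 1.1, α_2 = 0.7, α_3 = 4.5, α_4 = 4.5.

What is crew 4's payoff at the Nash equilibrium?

38.475

Crew i's FOC: ∂u_i/∂g_i = α_i − g_i = 0, so g_i* = α_i.
NE contributions = (1.1, 0.7, 4.5, 4.5); G = 10.8.
u_4 = α_4·G − ½·(g_4)² = 4.5·10.8 − ½·4.5² = 38.475.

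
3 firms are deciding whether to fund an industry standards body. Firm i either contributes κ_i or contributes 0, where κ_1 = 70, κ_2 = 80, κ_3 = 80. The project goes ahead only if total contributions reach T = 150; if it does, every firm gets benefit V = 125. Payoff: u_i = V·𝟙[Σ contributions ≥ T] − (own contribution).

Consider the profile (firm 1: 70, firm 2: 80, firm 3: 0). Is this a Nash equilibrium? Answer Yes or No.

Yes

Total = 150 ≥ 150: provided.
Firm 1 (pledges 70, payoff 55): dropping to 0 → total 80, payoff 0. No gain.
Firm 2 (pledges 80, payoff 45): dropping to 0 → total 70, payoff 0. No gain.
Firm 3 (pledges 0, payoff 125): pledging 80 → total 230, payoff 45. No gain.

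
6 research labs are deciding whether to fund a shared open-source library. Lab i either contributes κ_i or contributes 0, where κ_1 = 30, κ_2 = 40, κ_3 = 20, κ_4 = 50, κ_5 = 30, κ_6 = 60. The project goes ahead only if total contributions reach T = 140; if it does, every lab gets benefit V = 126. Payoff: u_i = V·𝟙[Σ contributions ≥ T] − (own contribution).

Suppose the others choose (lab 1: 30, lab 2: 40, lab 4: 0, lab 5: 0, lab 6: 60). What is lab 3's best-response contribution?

20

Others' total = 130. Contributing 20 brings total to 150 ≥ 140: gain V − κ_3 = 106.
Best response: 20.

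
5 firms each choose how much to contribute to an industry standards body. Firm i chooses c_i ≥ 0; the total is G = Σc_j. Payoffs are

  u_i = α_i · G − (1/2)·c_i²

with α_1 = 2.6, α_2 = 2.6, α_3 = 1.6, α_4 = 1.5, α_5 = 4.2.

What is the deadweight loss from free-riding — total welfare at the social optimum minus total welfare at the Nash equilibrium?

252.36

Firm i's FOC: ∂u_i/∂c_i = α_i − c_i = 0, so c_i* = α_i.
NE contributions = (2.6, 2.6, 1.6, 1.5, 4.2); G = 12.5.
W^NE = (Σα)·G − ½Σα_i² = 12.5² − ½·35.97 = 138.265.
Planner sets c_i = Σα_j = 12.5 for every i, so G^SO = 5·12.5 = 62.5.
W^SO = (Σα)·G^SO − ½·5·(Σα)² = (5/2)·12.5² = 390.625.
Deadweight loss = W^SO − W^NE = 252.36.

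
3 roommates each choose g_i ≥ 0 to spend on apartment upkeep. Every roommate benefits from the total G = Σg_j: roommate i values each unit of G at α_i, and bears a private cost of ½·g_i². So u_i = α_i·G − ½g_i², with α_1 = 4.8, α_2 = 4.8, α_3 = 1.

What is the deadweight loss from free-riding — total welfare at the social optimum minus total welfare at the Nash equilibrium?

79.72

Roommate i's FOC: ∂u_i/∂g_i = α_i − g_i = 0, so g_i* = α_i.
NE contributions = (4.8, 4.8, 1); G = 10.6.
W^NE = (Σα)·G − ½Σα_i² = 10.6² − ½·47.08 = 88.82.
Planner sets g_i = Σα_j = 10.6 for every i, so G^SO = 3·10.6 = 31.8.
W^SO = (Σα)·G^SO − ½·3·(Σα)² = (3/2)·10.6² = 168.54.
Deadweight loss = W^SO − W^NE = 79.72.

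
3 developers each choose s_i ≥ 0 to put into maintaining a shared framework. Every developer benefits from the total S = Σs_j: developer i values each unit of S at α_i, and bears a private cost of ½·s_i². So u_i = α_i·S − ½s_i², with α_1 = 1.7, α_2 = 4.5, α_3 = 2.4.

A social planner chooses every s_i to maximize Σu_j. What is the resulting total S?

25.8

Planner FOC: ∂(Σu_j)/∂s_i = (Σα_j) − s_i = 0, so s_i^SO = Σα_j = 8.6 for every i; S^SO = 25.8.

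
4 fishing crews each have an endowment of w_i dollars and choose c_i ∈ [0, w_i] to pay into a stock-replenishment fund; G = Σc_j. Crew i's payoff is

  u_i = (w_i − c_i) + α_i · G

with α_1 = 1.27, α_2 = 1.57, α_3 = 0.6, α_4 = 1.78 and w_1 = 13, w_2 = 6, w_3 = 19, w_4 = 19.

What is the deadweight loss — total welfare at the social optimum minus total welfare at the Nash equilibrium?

80.18

∂u_i/∂c_i = α_i − 1, so crew i contributes w_i if α_i > 1, else 0.
α_i > 1 for i ∈ {1, 2, 4}; NE contributions (13, 6, 0, 19), G = 38.
W^NE = Σw_i − G^NE + (Σα_i)·G^NE = 57 + 4.22·38 = 217.36.
Planner: ∂(Σu_j)/∂c_i = Σα_j − 1 = 4.22 > 0, so everyone contributes w_i; G^SO = 57, W^SO = 57 + 4.22·57 = 297.54.
Deadweight loss = 80.18.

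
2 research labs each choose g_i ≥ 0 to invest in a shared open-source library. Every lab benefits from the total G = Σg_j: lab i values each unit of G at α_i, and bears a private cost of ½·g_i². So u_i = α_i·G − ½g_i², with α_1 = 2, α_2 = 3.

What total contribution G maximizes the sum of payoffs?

10

Planner FOC: ∂(Σu_j)/∂g_i = (Σα_j) − g_i = 0, so g_i^SO = Σα_j = 5 for every i; G^SO = 10.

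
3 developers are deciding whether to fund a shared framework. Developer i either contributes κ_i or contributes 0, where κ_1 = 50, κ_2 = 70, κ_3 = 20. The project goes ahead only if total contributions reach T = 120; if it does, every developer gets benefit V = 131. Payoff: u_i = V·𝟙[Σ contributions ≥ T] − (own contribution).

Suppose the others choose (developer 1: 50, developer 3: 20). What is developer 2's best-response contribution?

70

Others' total = 70. Contributing 70 brings total to 140 ≥ 120: gain V − κ_2 = 61.
Best response: 70.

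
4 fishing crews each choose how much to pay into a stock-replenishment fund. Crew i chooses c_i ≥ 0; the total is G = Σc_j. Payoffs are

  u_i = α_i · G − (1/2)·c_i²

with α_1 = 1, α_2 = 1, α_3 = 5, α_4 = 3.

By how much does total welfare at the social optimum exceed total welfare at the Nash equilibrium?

Crew i's FOC: ∂u_i/∂c_i = α_i − c_i = 0, so c_i* = α_i.
NE contributions = (1, 1, 5, 3); G = 10.
W^NE = (Σα)·G − ½Σα_i² = 10² − ½·36 = 82.
Planner sets c_i = Σα_j = 10 for every i, so G^SO = 4·10 = 40.
W^SO = (Σα)·G^SO − ½·4·(Σα)² = (4/2)·10² = 200.
Deadweight loss = W^SO − W^NE = 118.

118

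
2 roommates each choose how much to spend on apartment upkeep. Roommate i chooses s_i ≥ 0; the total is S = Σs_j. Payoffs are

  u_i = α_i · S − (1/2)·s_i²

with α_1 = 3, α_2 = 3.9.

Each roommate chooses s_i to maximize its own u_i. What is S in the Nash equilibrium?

Roommate i's FOC: ∂u_i/∂s_i = α_i − s_i = 0, so s_i* = α_i.
NE contributions = (3, 3.9); S = 6.9.

6.9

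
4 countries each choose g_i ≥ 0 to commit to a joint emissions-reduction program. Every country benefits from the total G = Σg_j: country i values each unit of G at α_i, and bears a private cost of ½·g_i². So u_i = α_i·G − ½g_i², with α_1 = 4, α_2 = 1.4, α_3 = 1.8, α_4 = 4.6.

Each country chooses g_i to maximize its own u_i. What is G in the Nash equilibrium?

11.8

Country i's FOC: ∂u_i/∂g_i = α_i − g_i = 0, so g_i* = α_i.
NE contributions = (4, 1.4, 1.8, 4.6); G = 11.8.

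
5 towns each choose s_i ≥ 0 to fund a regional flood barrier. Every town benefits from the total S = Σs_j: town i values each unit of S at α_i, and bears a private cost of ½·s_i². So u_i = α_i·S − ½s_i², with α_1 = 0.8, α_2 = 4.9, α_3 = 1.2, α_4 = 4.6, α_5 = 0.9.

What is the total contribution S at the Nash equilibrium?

Town i's FOC: ∂u_i/∂s_i = α_i − s_i = 0, so s_i* = α_i.
NE contributions = (0.8, 4.9, 1.2, 4.6, 0.9); S = 12.4.

12.4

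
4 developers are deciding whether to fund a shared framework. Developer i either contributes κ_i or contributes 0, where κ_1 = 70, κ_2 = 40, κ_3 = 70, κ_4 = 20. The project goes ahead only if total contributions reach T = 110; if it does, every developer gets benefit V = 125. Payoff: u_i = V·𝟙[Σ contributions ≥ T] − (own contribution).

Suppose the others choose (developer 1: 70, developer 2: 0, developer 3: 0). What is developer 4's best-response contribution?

0

Others' total = 70. Even contributing 20 gives 90 < 110: no benefit either way.
Best response: 0.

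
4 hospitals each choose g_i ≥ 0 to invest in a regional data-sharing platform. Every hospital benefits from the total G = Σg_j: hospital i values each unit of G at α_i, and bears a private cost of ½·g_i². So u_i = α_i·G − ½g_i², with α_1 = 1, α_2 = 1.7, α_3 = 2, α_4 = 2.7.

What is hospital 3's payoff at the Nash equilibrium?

12.8

Hospital i's FOC: ∂u_i/∂g_i = α_i − g_i = 0, so g_i* = α_i.
NE contributions = (1, 1.7, 2, 2.7); G = 7.4.
u_3 = α_3·G − ½·(g_3)² = 2·7.4 − ½·2² = 12.8.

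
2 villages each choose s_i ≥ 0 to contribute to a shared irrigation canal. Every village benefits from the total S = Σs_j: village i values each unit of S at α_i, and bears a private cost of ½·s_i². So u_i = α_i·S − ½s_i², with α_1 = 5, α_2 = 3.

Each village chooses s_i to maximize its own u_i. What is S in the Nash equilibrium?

8

Village i's FOC: ∂u_i/∂s_i = α_i − s_i = 0, so s_i* = α_i.
NE contributions = (5, 3); S = 8.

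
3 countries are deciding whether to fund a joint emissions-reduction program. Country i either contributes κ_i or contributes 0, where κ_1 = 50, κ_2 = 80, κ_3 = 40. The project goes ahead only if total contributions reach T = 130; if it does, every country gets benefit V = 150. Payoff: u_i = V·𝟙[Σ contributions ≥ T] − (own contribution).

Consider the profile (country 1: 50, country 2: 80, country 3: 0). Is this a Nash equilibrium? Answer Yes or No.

Total = 130 ≥ 130: provided.
Country 1 (pledges 50, payoff 100): dropping to 0 → total 80, payoff 0. No gain.
Country 2 (pledges 80, payoff 70): dropping to 0 → total 50, payoff 0. No gain.
Country 3 (pledges 0, payoff 150): pledging 40 → total 170, payoff 110. No gain.

Yes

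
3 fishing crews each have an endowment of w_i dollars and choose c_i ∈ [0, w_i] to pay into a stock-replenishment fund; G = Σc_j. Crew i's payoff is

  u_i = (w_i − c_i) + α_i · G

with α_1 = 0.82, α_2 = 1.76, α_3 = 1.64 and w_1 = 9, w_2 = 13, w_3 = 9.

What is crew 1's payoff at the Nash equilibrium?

∂u_i/∂c_i = α_i − 1, so crew i contributes w_i if α_i > 1, else 0.
α_i > 1 for i ∈ {2, 3}; NE contributions (0, 13, 9), G = 22.
u_1 = (9 − 0) + 0.82·22 = 27.04.

27.04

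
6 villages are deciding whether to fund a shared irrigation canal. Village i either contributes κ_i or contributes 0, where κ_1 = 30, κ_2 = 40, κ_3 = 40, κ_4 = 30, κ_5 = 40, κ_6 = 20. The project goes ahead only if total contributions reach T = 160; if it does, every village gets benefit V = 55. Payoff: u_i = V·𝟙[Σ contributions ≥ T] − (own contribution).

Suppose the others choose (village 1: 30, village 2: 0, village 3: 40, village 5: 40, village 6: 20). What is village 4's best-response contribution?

Others' total = 130. Contributing 30 brings total to 160 ≥ 160: gain V − κ_4 = 25.
Best response: 30.

30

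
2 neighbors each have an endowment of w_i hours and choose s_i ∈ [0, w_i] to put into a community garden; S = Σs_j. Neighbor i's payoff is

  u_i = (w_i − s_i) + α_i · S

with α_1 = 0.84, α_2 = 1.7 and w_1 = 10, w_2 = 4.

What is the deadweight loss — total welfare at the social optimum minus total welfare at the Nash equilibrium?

15.4

∂u_i/∂s_i = α_i − 1, so neighbor i contributes w_i if α_i > 1, else 0.
α_i > 1 for i ∈ {2}; NE contributions (0, 4), S = 4.
W^NE = Σw_i − S^NE + (Σα_i)·S^NE = 14 + 1.54·4 = 20.16.
Planner: ∂(Σu_j)/∂s_i = Σα_j − 1 = 1.54 > 0, so everyone contributes w_i; S^SO = 14, W^SO = 14 + 1.54·14 = 35.56.
Deadweight loss = 15.4.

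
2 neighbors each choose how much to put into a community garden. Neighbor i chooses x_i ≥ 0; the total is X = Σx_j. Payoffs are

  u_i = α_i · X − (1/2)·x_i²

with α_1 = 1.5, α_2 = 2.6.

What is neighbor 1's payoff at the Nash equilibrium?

5.025

Neighbor i's FOC: ∂u_i/∂x_i = α_i − x_i = 0, so x_i* = α_i.
NE contributions = (1.5, 2.6); X = 4.1.
u_1 = α_1·X − ½·(x_1)² = 1.5·4.1 − ½·1.5² = 5.025.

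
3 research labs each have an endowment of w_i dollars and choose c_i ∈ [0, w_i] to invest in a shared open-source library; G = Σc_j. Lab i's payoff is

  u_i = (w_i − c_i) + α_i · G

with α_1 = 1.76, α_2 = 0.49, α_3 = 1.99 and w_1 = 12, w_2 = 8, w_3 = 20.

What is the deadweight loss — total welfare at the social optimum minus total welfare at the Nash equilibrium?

25.92

∂u_i/∂c_i = α_i − 1, so lab i contributes w_i if α_i > 1, else 0.
α_i > 1 for i ∈ {1, 3}; NE contributions (12, 0, 20), G = 32.
W^NE = Σw_i − G^NE + (Σα_i)·G^NE = 40 + 3.24·32 = 143.68.
Planner: ∂(Σu_j)/∂c_i = Σα_j − 1 = 3.24 > 0, so everyone contributes w_i; G^SO = 40, W^SO = 40 + 3.24·40 = 169.6.
Deadweight loss = 25.92.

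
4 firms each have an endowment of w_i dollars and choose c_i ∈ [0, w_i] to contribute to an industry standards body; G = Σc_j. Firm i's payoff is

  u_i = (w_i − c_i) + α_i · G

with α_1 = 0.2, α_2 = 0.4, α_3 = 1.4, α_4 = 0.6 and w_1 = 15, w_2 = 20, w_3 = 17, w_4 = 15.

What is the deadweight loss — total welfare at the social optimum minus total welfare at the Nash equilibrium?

80

∂u_i/∂c_i = α_i − 1, so firm i contributes w_i if α_i > 1, else 0.
α_i > 1 for i ∈ {3}; NE contributions (0, 0, 17, 0), G = 17.
W^NE = Σw_i − G^NE + (Σα_i)·G^NE = 67 + 1.6·17 = 94.2.
Planner: ∂(Σu_j)/∂c_i = Σα_j − 1 = 1.6 > 0, so everyone contributes w_i; G^SO = 67, W^SO = 67 + 1.6·67 = 174.2.
Deadweight loss = 80.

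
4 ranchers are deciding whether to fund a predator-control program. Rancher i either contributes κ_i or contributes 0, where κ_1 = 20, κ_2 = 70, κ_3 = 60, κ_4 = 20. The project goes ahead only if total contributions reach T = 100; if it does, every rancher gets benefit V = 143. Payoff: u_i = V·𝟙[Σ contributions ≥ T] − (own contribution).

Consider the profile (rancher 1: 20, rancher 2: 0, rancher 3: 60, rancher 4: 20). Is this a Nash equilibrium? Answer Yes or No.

Yes

Total = 100 ≥ 100: provided.
Rancher 1 (pledges 20, payoff 123): dropping to 0 → total 80, payoff 0. No gain.
Rancher 2 (pledges 0, payoff 143): pledging 70 → total 170, payoff 73. No gain.
Rancher 3 (pledges 60, payoff 83): dropping to 0 → total 40, payoff 0. No gain.
Rancher 4 (pledges 20, payoff 123): dropping to 0 → total 80, payoff 0. No gain.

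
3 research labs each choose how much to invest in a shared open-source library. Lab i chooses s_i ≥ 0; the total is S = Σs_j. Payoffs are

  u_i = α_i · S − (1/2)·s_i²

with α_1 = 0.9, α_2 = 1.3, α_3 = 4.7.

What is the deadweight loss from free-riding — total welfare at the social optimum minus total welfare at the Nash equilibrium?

Lab i's FOC: ∂u_i/∂s_i = α_i − s_i = 0, so s_i* = α_i.
NE contributions = (0.9, 1.3, 4.7); S = 6.9.
W^NE = (Σα)·S − ½Σα_i² = 6.9² − ½·24.59 = 35.315.
Planner sets s_i = Σα_j = 6.9 for every i, so S^SO = 3·6.9 = 20.7.
W^SO = (Σα)·S^SO − ½·3·(Σα)² = (3/2)·6.9² = 71.415.
Deadweight loss = W^SO − W^NE = 36.1.

36.1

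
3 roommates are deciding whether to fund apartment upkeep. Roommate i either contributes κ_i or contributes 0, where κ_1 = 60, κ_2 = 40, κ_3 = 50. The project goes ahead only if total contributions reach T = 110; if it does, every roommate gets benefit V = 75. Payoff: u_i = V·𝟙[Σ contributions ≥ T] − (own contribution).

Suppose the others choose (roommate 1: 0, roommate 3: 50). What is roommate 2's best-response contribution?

0

Others' total = 50. Even contributing 40 gives 90 < 110: no benefit either way.
Best response: 0.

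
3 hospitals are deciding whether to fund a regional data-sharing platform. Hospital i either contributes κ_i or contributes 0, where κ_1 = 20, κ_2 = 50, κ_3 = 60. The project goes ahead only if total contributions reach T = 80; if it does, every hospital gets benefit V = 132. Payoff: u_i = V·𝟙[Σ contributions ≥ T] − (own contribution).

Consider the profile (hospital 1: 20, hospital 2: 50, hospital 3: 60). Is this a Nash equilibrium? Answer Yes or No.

No

Total = 130 ≥ 80: provided.
Hospital 1 (pledges 20, payoff 112): dropping to 0 → total 110, payoff 132. Profitable deviation.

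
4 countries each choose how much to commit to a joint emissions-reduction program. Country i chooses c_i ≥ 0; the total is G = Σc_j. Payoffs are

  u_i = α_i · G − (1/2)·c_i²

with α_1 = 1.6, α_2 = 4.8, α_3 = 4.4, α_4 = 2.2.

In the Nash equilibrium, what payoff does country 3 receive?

47.52

Country i's FOC: ∂u_i/∂c_i = α_i − c_i = 0, so c_i* = α_i.
NE contributions = (1.6, 4.8, 4.4, 2.2); G = 13.
u_3 = α_3·G − ½·(c_3)² = 4.4·13 − ½·4.4² = 47.52.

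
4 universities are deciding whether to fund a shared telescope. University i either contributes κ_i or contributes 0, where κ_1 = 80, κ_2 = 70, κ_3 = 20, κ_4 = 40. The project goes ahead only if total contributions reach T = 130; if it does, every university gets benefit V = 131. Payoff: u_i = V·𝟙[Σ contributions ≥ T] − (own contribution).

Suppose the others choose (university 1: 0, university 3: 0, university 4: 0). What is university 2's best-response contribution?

0

Others' total = 0. Even contributing 70 gives 70 < 130: no benefit either way.
Best response: 0.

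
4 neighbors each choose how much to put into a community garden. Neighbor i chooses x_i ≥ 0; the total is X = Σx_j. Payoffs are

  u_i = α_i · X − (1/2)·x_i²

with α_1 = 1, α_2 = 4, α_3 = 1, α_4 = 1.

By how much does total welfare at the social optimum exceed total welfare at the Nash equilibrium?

Neighbor i's FOC: ∂u_i/∂x_i = α_i − x_i = 0, so x_i* = α_i.
NE contributions = (1, 4, 1, 1); X = 7.
W^NE = (Σα)·X − ½Σα_i² = 7² − ½·19 = 39.5.
Planner sets x_i = Σα_j = 7 for every i, so X^SO = 4·7 = 28.
W^SO = (Σα)·X^SO − ½·4·(Σα)² = (4/2)·7² = 98.
Deadweight loss = W^SO − W^NE = 58.5.

58.5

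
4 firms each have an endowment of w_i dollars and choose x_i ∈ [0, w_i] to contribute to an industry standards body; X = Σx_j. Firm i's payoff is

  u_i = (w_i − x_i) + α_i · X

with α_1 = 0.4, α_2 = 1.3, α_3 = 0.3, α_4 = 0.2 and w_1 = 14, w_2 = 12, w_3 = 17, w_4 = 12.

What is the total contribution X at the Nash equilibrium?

∂u_i/∂x_i = α_i − 1, so firm i contributes w_i if α_i > 1, else 0.
α_i > 1 for i ∈ {2}; NE contributions (0, 12, 0, 0), X = 12.

12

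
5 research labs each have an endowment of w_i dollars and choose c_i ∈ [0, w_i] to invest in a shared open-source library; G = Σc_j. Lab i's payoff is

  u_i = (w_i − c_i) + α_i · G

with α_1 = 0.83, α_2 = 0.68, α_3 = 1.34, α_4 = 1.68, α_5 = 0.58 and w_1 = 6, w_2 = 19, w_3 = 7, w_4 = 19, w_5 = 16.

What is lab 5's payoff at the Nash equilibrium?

31.08

∂u_i/∂c_i = α_i − 1, so lab i contributes w_i if α_i > 1, else 0.
α_i > 1 for i ∈ {3, 4}; NE contributions (0, 0, 7, 19, 0), G = 26.
u_5 = (16 − 0) + 0.58·26 = 31.08.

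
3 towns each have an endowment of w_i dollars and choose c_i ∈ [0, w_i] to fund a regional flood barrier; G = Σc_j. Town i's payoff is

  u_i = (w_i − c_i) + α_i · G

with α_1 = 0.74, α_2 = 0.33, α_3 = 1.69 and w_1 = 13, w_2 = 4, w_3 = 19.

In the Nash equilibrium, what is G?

19

∂u_i/∂c_i = α_i − 1, so town i contributes w_i if α_i > 1, else 0.
α_i > 1 for i ∈ {3}; NE contributions (0, 0, 19), G = 19.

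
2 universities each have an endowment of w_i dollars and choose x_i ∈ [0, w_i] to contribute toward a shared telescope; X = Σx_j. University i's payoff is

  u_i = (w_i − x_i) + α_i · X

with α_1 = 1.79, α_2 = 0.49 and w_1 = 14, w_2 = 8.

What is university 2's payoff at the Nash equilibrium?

∂u_i/∂x_i = α_i − 1, so university i contributes w_i if α_i > 1, else 0.
α_i > 1 for i ∈ {1}; NE contributions (14, 0), X = 14.
u_2 = (8 − 0) + 0.49·14 = 14.86.

14.86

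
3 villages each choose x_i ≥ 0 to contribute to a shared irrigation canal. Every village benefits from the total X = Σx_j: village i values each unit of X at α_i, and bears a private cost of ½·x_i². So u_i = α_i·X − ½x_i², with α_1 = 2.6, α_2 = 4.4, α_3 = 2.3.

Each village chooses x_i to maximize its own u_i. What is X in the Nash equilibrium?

Village i's FOC: ∂u_i/∂x_i = α_i − x_i = 0, so x_i* = α_i.
NE contributions = (2.6, 4.4, 2.3); X = 9.3.

9.3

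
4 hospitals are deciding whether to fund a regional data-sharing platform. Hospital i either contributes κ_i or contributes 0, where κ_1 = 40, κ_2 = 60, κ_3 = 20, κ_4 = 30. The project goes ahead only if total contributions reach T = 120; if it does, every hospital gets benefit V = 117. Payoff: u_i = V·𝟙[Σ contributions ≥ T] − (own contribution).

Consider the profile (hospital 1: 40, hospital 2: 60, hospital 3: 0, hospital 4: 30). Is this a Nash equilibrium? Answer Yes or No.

Yes

Total = 130 ≥ 120: provided.
Hospital 1 (pledges 40, payoff 77): dropping to 0 → total 90, payoff 0. No gain.
Hospital 2 (pledges 60, payoff 57): dropping to 0 → total 70, payoff 0. No gain.
Hospital 3 (pledges 0, payoff 117): pledging 20 → total 150, payoff 97. No gain.
Hospital 4 (pledges 30, payoff 87): dropping to 0 → total 100, payoff 0. No gain.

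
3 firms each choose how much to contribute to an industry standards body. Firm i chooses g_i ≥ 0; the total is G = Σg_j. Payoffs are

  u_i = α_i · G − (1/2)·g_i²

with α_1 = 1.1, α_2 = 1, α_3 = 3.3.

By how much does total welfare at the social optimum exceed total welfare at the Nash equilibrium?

Firm i's FOC: ∂u_i/∂g_i = α_i − g_i = 0, so g_i* = α_i.
NE contributions = (1.1, 1, 3.3); G = 5.4.
W^NE = (Σα)·G − ½Σα_i² = 5.4² − ½·13.1 = 22.61.
Planner sets g_i = Σα_j = 5.4 for every i, so G^SO = 3·5.4 = 16.2.
W^SO = (Σα)·G^SO − ½·3·(Σα)² = (3/2)·5.4² = 43.74.
Deadweight loss = W^SO − W^NE = 21.13.

21.13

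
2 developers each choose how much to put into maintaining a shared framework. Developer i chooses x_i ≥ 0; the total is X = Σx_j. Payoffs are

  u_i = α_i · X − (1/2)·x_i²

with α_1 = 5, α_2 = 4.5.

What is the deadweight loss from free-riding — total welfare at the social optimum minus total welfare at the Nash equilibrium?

22.625

Developer i's FOC: ∂u_i/∂x_i = α_i − x_i = 0, so x_i* = α_i.
NE contributions = (5, 4.5); X = 9.5.
W^NE = (Σα)·X − ½Σα_i² = 9.5² − ½·45.25 = 67.625.
Planner sets x_i = Σα_j = 9.5 for every i, so X^SO = 2·9.5 = 19.
W^SO = (Σα)·X^SO − ½·2·(Σα)² = (2/2)·9.5² = 90.25.
Deadweight loss = W^SO − W^NE = 22.625.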